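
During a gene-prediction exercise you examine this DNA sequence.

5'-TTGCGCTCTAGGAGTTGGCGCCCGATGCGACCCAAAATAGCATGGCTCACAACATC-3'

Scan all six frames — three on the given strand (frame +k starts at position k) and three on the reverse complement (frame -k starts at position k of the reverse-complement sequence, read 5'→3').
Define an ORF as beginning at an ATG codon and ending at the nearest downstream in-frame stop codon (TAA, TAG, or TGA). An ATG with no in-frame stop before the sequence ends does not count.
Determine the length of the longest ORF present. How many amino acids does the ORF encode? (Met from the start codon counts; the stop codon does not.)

Reverse complement (5'→3'): GATGTTGTGAGCCATGCTATTTTGGGTCGCATCGGGCGCCAACTCCTAGAGCGCAA
Frame +1: TTG CGC TCT AGG AGT TGG CGC CCG ATG CGA CCC AAA ATA GCA TGG CTC ACA ACA — no ATG→stop ORF.
Frame +2: TGC GCT CTA GGA GTT GGC GCC CGA TGC GAC CCA AAA TAG CAT GGC TCA CAA CAT — no ATG→stop ORF.
Frame +3: GCG CTC TAG GAG TTG GCG CCC GAT GCG ACC CAA AAT AGC ATG GCT CAC AAC ATC — no ATG→stop ORF.
Frame -1: GAT GTT GTG AGC CAT GCT ATT TTG GGT CGC ATC GGG CGC CAA CTC CTA GAG CGC — no ATG→stop ORF.
Frame -2: ATG TTG TGA GCC ATG CTA TTT TGG GTC GCA TCG GGC GCC AAC TCC TAG AGC GCA — ATG at 2, stop TGA at 8 → 9 nt; ATG at 14, stop TAG at 47 → 36 nt.
Frame -3: TGT TGT GAG CCA TGC TAT TTT GGG TCG CAT CGG GCG CCA ACT CCT AGA GCG CAA — no ATG→stop ORF.
Longest: frame -2, positions 14–49, 36 nt = 12 codons = 11 aa. → 11 amino acids.

11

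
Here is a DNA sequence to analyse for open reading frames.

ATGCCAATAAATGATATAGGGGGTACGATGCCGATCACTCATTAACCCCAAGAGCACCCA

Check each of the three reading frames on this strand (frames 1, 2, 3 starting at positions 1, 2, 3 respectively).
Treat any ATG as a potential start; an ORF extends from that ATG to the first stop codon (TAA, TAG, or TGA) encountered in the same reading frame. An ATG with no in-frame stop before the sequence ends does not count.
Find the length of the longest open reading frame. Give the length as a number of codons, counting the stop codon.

Frame 1: ATG CCA ATA AAT GAT ATA GGG GGT ACG ATG CCG ATC ACT CAT TAA CCC CAA GAG CAC CCA — ATG at 1, stop TAA at 43 → 45 nt; ATG at 28, stop TAA at 43 → 18 nt.
Frame 2: TGC CAA TAA ATG ATA TAG GGG GTA CGA TGC CGA TCA CTC ATT AAC CCC AAG AGC ACC — ATG at 11, stop TAG at 17 → 9 nt.
Frame 3: GCC AAT AAA TGA TAT AGG GGG TAC GAT GCC GAT CAC TCA TTA ACC CCA AGA GCA CCC — no ATG→stop ORF.
Longest: frame 1, positions 1–45, 45 nt = 15 codons = 14 aa. → 15 codons.

15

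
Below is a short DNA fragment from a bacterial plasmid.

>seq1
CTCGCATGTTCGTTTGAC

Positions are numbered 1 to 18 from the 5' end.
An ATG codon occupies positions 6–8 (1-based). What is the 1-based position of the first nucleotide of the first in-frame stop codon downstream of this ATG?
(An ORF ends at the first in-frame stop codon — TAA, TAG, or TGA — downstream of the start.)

Codons from position 6: ATG (6–8), TTC (9–11), GTT (12–14), TGA (15–17).
TGA is a stop codon; it begins at position 15.

15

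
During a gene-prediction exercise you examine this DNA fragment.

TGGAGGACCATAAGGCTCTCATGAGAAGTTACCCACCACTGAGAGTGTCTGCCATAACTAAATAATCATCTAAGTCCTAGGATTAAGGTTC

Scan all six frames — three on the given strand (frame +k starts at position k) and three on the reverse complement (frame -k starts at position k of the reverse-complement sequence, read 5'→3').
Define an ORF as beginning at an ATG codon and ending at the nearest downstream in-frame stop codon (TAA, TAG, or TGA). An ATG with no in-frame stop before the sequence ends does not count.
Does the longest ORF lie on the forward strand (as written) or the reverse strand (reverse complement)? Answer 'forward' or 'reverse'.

forward

Reverse complement (5'→3'): GAACCTTAATCCTAGGACTTAGATGATTATTTAGTTATGGCAGACACTCTCAGTGGTGGGTAACTTCTCATGAGAGCCTTATGGTCCTCCA
Frame +1: TGG AGG ACC ATA AGG CTC TCA TGA GAA GTT ACC CAC CAC TGA GAG TGT CTG CCA TAA CTA AAT AAT CAT CTA AGT CCT AGG ATT AAG GTT — no ATG→stop ORF.
Frame +2: GGA GGA CCA TAA GGC TCT CAT GAG AAG TTA CCC ACC ACT GAG AGT GTC TGC CAT AAC TAA ATA ATC ATC TAA GTC CTA GGA TTA AGG TTC — no ATG→stop ORF.
Frame +3: GAG GAC CAT AAG GCT CTC ATG AGA AGT TAC CCA CCA CTG AGA GTG TCT GCC ATA ACT AAA TAA TCA TCT AAG TCC TAG GAT TAA GGT — ATG at 21, stop TAA at 63 → 45 nt.
Frame -1: GAA CCT TAA TCC TAG GAC TTA GAT GAT TAT TTA GTT ATG GCA GAC ACT CTC AGT GGT GGG TAA CTT CTC ATG AGA GCC TTA TGG TCC TCC — ATG at 37, stop TAA at 61 → 27 nt.
Frame -2: AAC CTT AAT CCT AGG ACT TAG ATG ATT ATT TAG TTA TGG CAG ACA CTC TCA GTG GTG GGT AAC TTC TCA TGA GAG CCT TAT GGT CCT CCA — ATG at 23, stop TAG at 32 → 12 nt.
Frame -3: ACC TTA ATC CTA GGA CTT AGA TGA TTA TTT AGT TAT GGC AGA CAC TCT CAG TGG TGG GTA ACT TCT CAT GAG AGC CTT ATG GTC CTC — no ATG→stop ORF.
Forward-strand max 45 nt; reverse-strand max 27 nt. The forward strand has the longer ORF.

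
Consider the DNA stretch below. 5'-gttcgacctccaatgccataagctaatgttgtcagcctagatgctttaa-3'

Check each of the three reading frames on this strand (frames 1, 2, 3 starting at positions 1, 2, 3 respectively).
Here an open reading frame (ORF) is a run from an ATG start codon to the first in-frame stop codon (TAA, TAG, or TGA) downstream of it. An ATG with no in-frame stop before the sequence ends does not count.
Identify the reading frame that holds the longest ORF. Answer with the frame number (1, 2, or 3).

2

Frame 1: GTT CGA CCT CCA ATG CCA TAA GCT AAT GTT GTC AGC CTA GAT GCT TTA — ATG at 13, stop TAA at 19 → 9 nt.
Frame 2: TTC GAC CTC CAA TGC CAT AAG CTA ATG TTG TCA GCC TAG ATG CTT TAA — ATG at 26, stop TAG at 38 → 15 nt; ATG at 41, stop TAA at 47 → 9 nt.
Frame 3: TCG ACC TCC AAT GCC ATA AGC TAA TGT TGT CAG CCT AGA TGC TTT — no ATG→stop ORF.
Longest ORF is 15 nt in frame 2 (positions 26–40).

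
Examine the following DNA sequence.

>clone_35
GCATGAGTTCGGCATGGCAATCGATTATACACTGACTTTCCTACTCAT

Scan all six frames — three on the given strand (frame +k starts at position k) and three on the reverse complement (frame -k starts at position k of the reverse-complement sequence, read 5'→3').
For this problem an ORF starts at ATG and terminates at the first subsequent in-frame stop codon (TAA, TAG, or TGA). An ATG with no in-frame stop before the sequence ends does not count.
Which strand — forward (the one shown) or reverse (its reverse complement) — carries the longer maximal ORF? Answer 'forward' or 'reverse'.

forward

Reverse complement (5'→3'): ATGAGTAGGAAAGTCAGTGTATAATCGATTGCCATGCCGAACTCATGC
Frame +1: GCA TGA GTT CGG CAT GGC AAT CGA TTA TAC ACT GAC TTT CCT ACT CAT — no ATG→stop ORF.
Frame +2: CAT GAG TTC GGC ATG GCA ATC GAT TAT ACA CTG ACT TTC CTA CTC — no ATG→stop ORF.
Frame +3: ATG AGT TCG GCA TGG CAA TCG ATT ATA CAC TGA CTT TCC TAC TCA — ATG at 3, stop TGA at 33 → 33 nt.
Frame -1: ATG AGT AGG AAA GTC AGT GTA TAA TCG ATT GCC ATG CCG AAC TCA TGC — ATG at 1, stop TAA at 22 → 24 nt.
Frame -2: TGA GTA GGA AAG TCA GTG TAT AAT CGA TTG CCA TGC CGA ACT CAT — no ATG→stop ORF.
Frame -3: GAG TAG GAA AGT CAG TGT ATA ATC GAT TGC CAT GCC GAA CTC ATG — no ATG→stop ORF.
Forward-strand max 33 nt; reverse-strand max 24 nt. The forward strand has the longer ORF.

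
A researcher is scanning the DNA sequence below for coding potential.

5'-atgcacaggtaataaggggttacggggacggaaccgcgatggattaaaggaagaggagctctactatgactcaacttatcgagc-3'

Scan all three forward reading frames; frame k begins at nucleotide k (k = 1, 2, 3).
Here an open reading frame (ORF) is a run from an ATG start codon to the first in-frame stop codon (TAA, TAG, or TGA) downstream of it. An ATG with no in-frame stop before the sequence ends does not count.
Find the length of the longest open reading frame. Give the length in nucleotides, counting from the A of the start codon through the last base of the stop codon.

12

Frame 1: ATG CAC AGG TAA TAA GGG GTT ACG GGG ACG GAA CCG CGA TGG ATT AAA GGA AGA GGA GCT CTA CTA TGA CTC AAC TTA TCG AGC — ATG at 1, stop TAA at 10 → 12 nt.
Frame 2: TGC ACA GGT AAT AAG GGG TTA CGG GGA CGG AAC CGC GAT GGA TTA AAG GAA GAG GAG CTC TAC TAT GAC TCA ACT TAT CGA — no ATG→stop ORF.
Frame 3: GCA CAG GTA ATA AGG GGT TAC GGG GAC GGA ACC GCG ATG GAT TAA AGG AAG AGG AGC TCT ACT ATG ACT CAA CTT ATC GAG — ATG at 39, stop TAA at 45 → 9 nt.
Longest: frame 1, positions 1–12, 12 nt = 4 codons = 3 aa. → 12 nucleotides.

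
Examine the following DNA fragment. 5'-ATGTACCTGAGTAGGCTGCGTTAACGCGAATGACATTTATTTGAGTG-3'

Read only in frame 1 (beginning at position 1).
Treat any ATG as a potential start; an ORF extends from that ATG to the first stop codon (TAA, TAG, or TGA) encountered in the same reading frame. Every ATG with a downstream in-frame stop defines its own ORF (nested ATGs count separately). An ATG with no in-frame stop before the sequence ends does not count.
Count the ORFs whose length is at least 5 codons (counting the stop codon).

1

Frame 1: ATG TAC CTG AGT AGG CTG CGT TAA CGC GAA TGA CAT TTA TTT GAG — ATG at 1, stop TAA at 22 → 24 nt.
ORFs ≥ 5 codons: frame 1 1–24 (8 codons). Count = 1.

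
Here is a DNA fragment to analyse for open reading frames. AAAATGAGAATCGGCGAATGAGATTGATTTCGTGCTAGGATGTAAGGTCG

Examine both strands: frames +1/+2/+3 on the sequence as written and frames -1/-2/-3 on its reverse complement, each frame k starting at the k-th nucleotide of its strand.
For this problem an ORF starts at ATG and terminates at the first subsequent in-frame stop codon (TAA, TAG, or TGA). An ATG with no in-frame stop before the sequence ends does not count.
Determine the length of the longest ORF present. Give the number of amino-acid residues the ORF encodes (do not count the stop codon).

Reverse complement (5'→3'): CGACCTTACATCCTAGCACGAAATCAATCTCATTCGCCGATTCTCATTTT
Frame +1: AAA ATG AGA ATC GGC GAA TGA GAT TGA TTT CGT GCT AGG ATG TAA GGT — ATG at 4, stop TGA at 19 → 18 nt; ATG at 40, stop TAA at 43 → 6 nt.
Frame +2: AAA TGA GAA TCG GCG AAT GAG ATT GAT TTC GTG CTA GGA TGT AAG GTC — no ATG→stop ORF.
Frame +3: AAT GAG AAT CGG CGA ATG AGA TTG ATT TCG TGC TAG GAT GTA AGG TCG — ATG at 18, stop TAG at 36 → 21 nt.
Frame -1: CGA CCT TAC ATC CTA GCA CGA AAT CAA TCT CAT TCG CCG ATT CTC ATT — no ATG→stop ORF.
Frame -2: GAC CTT ACA TCC TAG CAC GAA ATC AAT CTC ATT CGC CGA TTC TCA TTT — no ATG→stop ORF.
Frame -3: ACC TTA CAT CCT AGC ACG AAA TCA ATC TCA TTC GCC GAT TCT CAT TTT — no ATG→stop ORF.
Longest: frame +3, positions 18–38, 21 nt = 7 codons = 6 aa. → 6 amino acids.

6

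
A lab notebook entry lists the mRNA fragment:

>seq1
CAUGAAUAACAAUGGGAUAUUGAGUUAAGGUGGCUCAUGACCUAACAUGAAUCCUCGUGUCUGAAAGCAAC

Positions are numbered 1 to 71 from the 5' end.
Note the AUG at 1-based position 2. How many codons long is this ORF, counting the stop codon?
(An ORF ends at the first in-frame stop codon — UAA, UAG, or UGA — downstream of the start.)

Codons from position 2: AUG (2–4), AAU (5–7), AAC (8–10), AAU (11–13), GGG (14–16), AUA (17–19), UUG (20–22), AGU (23–25), UAA (26–28).
UAA is the first in-frame stop; that's 9 codons including the stop.

9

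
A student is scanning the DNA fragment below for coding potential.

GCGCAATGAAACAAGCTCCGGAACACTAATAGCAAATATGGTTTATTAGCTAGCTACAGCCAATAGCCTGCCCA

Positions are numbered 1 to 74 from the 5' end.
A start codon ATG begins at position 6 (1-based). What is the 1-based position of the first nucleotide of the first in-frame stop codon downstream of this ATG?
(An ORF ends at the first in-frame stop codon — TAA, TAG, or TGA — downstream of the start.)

Codons from position 6: ATG (6–8), AAA (9–11), CAA (12–14), GCT (15–17), CCG (18–20), GAA (21–23), CAC (24–26), TAA (27–29).
TAA is a stop codon; it begins at position 27.

27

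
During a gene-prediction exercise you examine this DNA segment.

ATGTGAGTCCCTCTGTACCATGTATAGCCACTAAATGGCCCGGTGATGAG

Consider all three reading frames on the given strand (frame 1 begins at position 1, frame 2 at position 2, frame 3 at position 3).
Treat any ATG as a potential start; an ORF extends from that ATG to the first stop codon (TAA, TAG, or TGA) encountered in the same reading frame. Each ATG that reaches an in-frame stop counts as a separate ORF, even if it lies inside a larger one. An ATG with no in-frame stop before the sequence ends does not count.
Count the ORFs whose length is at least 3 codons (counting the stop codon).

Frame 1: ATG TGA GTC CCT CTG TAC CAT GTA TAG CCA CTA AAT GGC CCG GTG ATG — ATG at 1, stop TGA at 4 → 6 nt.
Frame 2: TGT GAG TCC CTC TGT ACC ATG TAT AGC CAC TAA ATG GCC CGG TGA TGA — ATG at 20, stop TAA at 32 → 15 nt; ATG at 35, stop TGA at 44 → 12 nt.
Frame 3: GTG AGT CCC TCT GTA CCA TGT ATA GCC ACT AAA TGG CCC GGT GAT GAG — no ATG→stop ORF.
ORFs ≥ 3 codons: frame 2 20–34 (5 codons), frame 2 35–46 (4 codons). Count = 2.

2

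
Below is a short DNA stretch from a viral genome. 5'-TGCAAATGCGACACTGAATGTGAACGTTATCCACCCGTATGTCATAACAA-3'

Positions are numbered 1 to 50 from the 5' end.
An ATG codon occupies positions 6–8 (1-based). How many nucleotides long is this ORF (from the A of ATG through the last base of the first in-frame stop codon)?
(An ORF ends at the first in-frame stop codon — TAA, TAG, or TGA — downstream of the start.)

Codons from position 6: ATG (6–8), CGA (9–11), CAC (12–14), TGA (15–17).
TGA is the first in-frame stop; ORF spans 6–17, 12 nucleotides.

12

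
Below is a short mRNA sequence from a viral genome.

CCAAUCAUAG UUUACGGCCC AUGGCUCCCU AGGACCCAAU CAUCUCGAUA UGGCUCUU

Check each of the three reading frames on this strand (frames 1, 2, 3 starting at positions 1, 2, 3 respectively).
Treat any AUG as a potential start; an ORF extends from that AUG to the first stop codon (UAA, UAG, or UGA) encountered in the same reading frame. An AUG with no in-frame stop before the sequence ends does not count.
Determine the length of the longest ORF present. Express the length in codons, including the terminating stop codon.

Frame 1: CCA AUC AUA GUU UAC GGC CCA UGG CUC CCU AGG ACC CAA UCA UCU CGA UAU GGC UCU — no AUG→stop ORF.
Frame 2: CAA UCA UAG UUU ACG GCC CAU GGC UCC CUA GGA CCC AAU CAU CUC GAU AUG GCU CUU — no AUG→stop ORF.
Frame 3: AAU CAU AGU UUA CGG CCC AUG GCU CCC UAG GAC CCA AUC AUC UCG AUA UGG CUC — AUG at 21, stop UAG at 30 → 12 nt.
Longest: frame 3, positions 21–32, 12 nt = 4 codons = 3 aa. → 4 codons.

4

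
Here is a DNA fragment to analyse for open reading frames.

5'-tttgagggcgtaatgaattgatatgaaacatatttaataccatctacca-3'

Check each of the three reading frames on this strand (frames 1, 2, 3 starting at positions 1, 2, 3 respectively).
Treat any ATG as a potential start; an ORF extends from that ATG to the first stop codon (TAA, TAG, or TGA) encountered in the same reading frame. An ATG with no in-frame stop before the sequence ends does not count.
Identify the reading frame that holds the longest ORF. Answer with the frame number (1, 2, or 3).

2

Frame 1: TTT GAG GGC GTA ATG AAT TGA TAT GAA ACA TAT TTA ATA CCA TCT ACC — ATG at 13, stop TGA at 19 → 9 nt.
Frame 2: TTG AGG GCG TAA TGA ATT GAT ATG AAA CAT ATT TAA TAC CAT CTA CCA — ATG at 23, stop TAA at 35 → 15 nt.
Frame 3: TGA GGG CGT AAT GAA TTG ATA TGA AAC ATA TTT AAT ACC ATC TAC — no ATG→stop ORF.
Longest ORF is 15 nt in frame 2 (positions 23–37).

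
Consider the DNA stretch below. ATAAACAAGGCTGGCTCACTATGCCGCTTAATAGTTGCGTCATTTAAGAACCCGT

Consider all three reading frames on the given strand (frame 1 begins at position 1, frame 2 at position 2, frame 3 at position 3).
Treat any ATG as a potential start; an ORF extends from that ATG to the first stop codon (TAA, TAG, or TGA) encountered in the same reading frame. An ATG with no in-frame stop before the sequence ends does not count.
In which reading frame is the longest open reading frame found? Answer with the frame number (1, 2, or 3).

Frame 1: ATA AAC AAG GCT GGC TCA CTA TGC CGC TTA ATA GTT GCG TCA TTT AAG AAC CCG — no ATG→stop ORF.
Frame 2: TAA ACA AGG CTG GCT CAC TAT GCC GCT TAA TAG TTG CGT CAT TTA AGA ACC CGT — no ATG→stop ORF.
Frame 3: AAA CAA GGC TGG CTC ACT ATG CCG CTT AAT AGT TGC GTC ATT TAA GAA CCC — ATG at 21, stop TAA at 45 → 27 nt.
Longest ORF is 27 nt in frame 3 (positions 21–47).

3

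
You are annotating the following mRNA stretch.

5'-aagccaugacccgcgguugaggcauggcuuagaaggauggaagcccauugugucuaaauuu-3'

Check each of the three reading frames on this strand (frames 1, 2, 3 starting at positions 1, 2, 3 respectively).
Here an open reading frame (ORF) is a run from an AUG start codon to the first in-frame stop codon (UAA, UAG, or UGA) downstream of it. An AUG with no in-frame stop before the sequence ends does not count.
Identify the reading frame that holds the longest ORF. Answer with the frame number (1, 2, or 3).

1

Frame 1: AAG CCA UGA CCC GCG GUU GAG GCA UGG CUU AGA AGG AUG GAA GCC CAU UGU GUC UAA AUU — AUG at 37, stop UAA at 55 → 21 nt.
Frame 2: AGC CAU GAC CCG CGG UUG AGG CAU GGC UUA GAA GGA UGG AAG CCC AUU GUG UCU AAA UUU — no AUG→stop ORF.
Frame 3: GCC AUG ACC CGC GGU UGA GGC AUG GCU UAG AAG GAU GGA AGC CCA UUG UGU CUA AAU — AUG at 6, stop UGA at 18 → 15 nt; AUG at 24, stop UAG at 30 → 9 nt.
Longest ORF is 21 nt in frame 1 (positions 37–57).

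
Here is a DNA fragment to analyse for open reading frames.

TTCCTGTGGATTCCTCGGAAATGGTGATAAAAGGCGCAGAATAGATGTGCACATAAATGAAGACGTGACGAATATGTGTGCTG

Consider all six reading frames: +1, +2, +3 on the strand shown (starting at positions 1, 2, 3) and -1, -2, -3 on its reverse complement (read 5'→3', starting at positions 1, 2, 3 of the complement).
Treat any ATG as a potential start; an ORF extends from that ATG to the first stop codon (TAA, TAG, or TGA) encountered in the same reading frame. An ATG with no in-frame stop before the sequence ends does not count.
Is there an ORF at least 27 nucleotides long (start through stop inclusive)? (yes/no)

no

Reverse complement (5'→3'): CAGCACACATATTCGTCACGTCTTCATTTATGTGCACATCTATTCTGCGCCTTTTATCACCATTTCCGAGGAATCCACAGGAA
Frame +1: TTC CTG TGG ATT CCT CGG AAA TGG TGA TAA AAG GCG CAG AAT AGA TGT GCA CAT AAA TGA AGA CGT GAC GAA TAT GTG TGC — no ATG→stop ORF.
Frame +2: TCC TGT GGA TTC CTC GGA AAT GGT GAT AAA AGG CGC AGA ATA GAT GTG CAC ATA AAT GAA GAC GTG ACG AAT ATG TGT GCT — no ATG→stop ORF.
Frame +3: CCT GTG GAT TCC TCG GAA ATG GTG ATA AAA GGC GCA GAA TAG ATG TGC ACA TAA ATG AAG ACG TGA CGA ATA TGT GTG CTG — ATG at 21, stop TAG at 42 → 24 nt; ATG at 45, stop TAA at 54 → 12 nt; ATG at 57, stop TGA at 66 → 12 nt.
Frame -1: CAG CAC ACA TAT TCG TCA CGT CTT CAT TTA TGT GCA CAT CTA TTC TGC GCC TTT TAT CAC CAT TTC CGA GGA ATC CAC AGG — no ATG→stop ORF.
Frame -2: AGC ACA CAT ATT CGT CAC GTC TTC ATT TAT GTG CAC ATC TAT TCT GCG CCT TTT ATC ACC ATT TCC GAG GAA TCC ACA GGA — no ATG→stop ORF.
Frame -3: GCA CAC ATA TTC GTC ACG TCT TCA TTT ATG TGC ACA TCT ATT CTG CGC CTT TTA TCA CCA TTT CCG AGG AAT CCA CAG GAA — no ATG→stop ORF.
Largest ORF found is 24 nucleotides < 27, so no.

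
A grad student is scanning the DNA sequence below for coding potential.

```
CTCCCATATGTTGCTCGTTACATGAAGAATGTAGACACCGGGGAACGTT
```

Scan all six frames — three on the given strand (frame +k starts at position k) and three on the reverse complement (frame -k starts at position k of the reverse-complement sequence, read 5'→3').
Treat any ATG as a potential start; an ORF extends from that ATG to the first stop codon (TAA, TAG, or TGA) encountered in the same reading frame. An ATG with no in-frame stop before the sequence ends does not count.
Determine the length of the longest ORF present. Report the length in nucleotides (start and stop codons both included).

18

Reverse complement (5'→3'): AACGTTCCCCGGTGTCTACATTCTTCATGTAACGAGCAACATATGGGAG
Frame +1: CTC CCA TAT GTT GCT CGT TAC ATG AAG AAT GTA GAC ACC GGG GAA CGT — no ATG→stop ORF.
Frame +2: TCC CAT ATG TTG CTC GTT ACA TGA AGA ATG TAG ACA CCG GGG AAC GTT — ATG at 8, stop TGA at 23 → 18 nt; ATG at 29, stop TAG at 32 → 6 nt.
Frame +3: CCC ATA TGT TGC TCG TTA CAT GAA GAA TGT AGA CAC CGG GGA ACG — no ATG→stop ORF.
Frame -1: AAC GTT CCC CGG TGT CTA CAT TCT TCA TGT AAC GAG CAA CAT ATG GGA — no ATG→stop ORF.
Frame -2: ACG TTC CCC GGT GTC TAC ATT CTT CAT GTA ACG AGC AAC ATA TGG GAG — no ATG→stop ORF.
Frame -3: CGT TCC CCG GTG TCT ACA TTC TTC ATG TAA CGA GCA ACA TAT GGG — ATG at 27, stop TAA at 30 → 6 nt.
Longest: frame +2, positions 8–25, 18 nt = 6 codons = 5 aa. → 18 nucleotides.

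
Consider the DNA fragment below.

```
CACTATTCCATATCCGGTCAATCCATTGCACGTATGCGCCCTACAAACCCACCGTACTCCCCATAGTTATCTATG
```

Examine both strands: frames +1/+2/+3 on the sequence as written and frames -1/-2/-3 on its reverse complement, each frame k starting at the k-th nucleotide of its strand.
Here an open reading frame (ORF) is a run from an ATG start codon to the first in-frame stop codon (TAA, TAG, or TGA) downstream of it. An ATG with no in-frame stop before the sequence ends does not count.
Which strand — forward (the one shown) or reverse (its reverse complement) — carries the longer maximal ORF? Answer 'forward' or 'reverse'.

forward

Reverse complement (5'→3'): CATAGATAACTATGGGGAGTACGGTGGGTTTGTAGGGCGCATACGTGCAATGGATTGACCGGATATGGAATAGTG
Frame +1: CAC TAT TCC ATA TCC GGT CAA TCC ATT GCA CGT ATG CGC CCT ACA AAC CCA CCG TAC TCC CCA TAG TTA TCT ATG — ATG at 34, stop TAG at 64 → 33 nt.
Frame +2: ACT ATT CCA TAT CCG GTC AAT CCA TTG CAC GTA TGC GCC CTA CAA ACC CAC CGT ACT CCC CAT AGT TAT CTA — no ATG→stop ORF.
Frame +3: CTA TTC CAT ATC CGG TCA ATC CAT TGC ACG TAT GCG CCC TAC AAA CCC ACC GTA CTC CCC ATA GTT ATC TAT — no ATG→stop ORF.
Frame -1: CAT AGA TAA CTA TGG GGA GTA CGG TGG GTT TGT AGG GCG CAT ACG TGC AAT GGA TTG ACC GGA TAT GGA ATA GTG — no ATG→stop ORF.
Frame -2: ATA GAT AAC TAT GGG GAG TAC GGT GGG TTT GTA GGG CGC ATA CGT GCA ATG GAT TGA CCG GAT ATG GAA TAG — ATG at 50, stop TGA at 56 → 9 nt; ATG at 65, stop TAG at 71 → 9 nt.
Frame -3: TAG ATA ACT ATG GGG AGT ACG GTG GGT TTG TAG GGC GCA TAC GTG CAA TGG ATT GAC CGG ATA TGG AAT AGT — ATG at 12, stop TAG at 33 → 24 nt.
Forward-strand max 33 nt; reverse-strand max 24 nt. The forward strand has the longer ORF.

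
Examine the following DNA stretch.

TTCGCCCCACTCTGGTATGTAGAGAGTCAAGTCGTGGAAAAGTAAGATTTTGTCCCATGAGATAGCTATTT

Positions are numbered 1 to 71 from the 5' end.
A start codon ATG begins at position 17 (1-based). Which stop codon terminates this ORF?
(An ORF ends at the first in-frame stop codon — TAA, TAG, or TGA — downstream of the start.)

TAG

Codons from position 17: ATG (17–19), TAG (20–22).
The first in-frame stop codon is TAG.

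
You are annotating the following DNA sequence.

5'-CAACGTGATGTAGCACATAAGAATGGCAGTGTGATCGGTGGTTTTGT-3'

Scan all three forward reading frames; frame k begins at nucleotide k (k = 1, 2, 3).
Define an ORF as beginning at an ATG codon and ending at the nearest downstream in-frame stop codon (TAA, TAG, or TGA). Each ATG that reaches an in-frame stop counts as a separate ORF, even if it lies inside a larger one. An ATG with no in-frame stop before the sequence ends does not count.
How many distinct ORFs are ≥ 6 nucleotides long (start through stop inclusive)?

Frame 1: CAA CGT GAT GTA GCA CAT AAG AAT GGC AGT GTG ATC GGT GGT TTT — no ATG→stop ORF.
Frame 2: AAC GTG ATG TAG CAC ATA AGA ATG GCA GTG TGA TCG GTG GTT TTG — ATG at 8, stop TAG at 11 → 6 nt; ATG at 23, stop TGA at 32 → 12 nt.
Frame 3: ACG TGA TGT AGC ACA TAA GAA TGG CAG TGT GAT CGG TGG TTT TGT — no ATG→stop ORF.
ORFs ≥ 6 nucleotides: frame 2 8–13 (6 nucleotides), frame 2 23–34 (12 nucleotides). Count = 2.

2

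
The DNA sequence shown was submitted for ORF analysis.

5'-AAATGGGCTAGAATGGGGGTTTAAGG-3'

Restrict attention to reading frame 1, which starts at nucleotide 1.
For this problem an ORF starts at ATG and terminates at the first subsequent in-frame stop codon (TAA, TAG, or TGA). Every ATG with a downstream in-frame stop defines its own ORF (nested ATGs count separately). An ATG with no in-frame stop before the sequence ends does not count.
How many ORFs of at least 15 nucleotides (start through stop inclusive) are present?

Frame 1: AAA TGG GCT AGA ATG GGG GTT TAA — ATG at 13, stop TAA at 22 → 12 nt.
No ORF reaches 15 nucleotides. Count = 0.

0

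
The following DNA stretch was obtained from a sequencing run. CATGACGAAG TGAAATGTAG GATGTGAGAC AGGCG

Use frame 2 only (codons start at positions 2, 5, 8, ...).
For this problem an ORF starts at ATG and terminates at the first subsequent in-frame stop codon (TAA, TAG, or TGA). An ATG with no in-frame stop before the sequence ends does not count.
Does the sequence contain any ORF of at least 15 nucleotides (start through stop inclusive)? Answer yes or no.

Frame 2: ATG ACG AAG TGA AAT GTA GGA TGT GAG ACA GGC — ATG at 2, stop TGA at 11 → 12 nt.
Largest ORF found is 12 nucleotides < 15, so no.

no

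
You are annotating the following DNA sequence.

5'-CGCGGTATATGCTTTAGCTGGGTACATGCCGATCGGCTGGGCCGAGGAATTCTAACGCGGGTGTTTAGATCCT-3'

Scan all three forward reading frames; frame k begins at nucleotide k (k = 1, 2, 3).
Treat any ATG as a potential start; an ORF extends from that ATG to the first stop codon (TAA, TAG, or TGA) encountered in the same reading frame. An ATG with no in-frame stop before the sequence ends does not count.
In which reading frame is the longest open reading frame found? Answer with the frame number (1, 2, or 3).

2

Frame 1: CGC GGT ATA TGC TTT AGC TGG GTA CAT GCC GAT CGG CTG GGC CGA GGA ATT CTA ACG CGG GTG TTT AGA TCC — no ATG→stop ORF.
Frame 2: GCG GTA TAT GCT TTA GCT GGG TAC ATG CCG ATC GGC TGG GCC GAG GAA TTC TAA CGC GGG TGT TTA GAT CCT — ATG at 26, stop TAA at 53 → 30 nt.
Frame 3: CGG TAT ATG CTT TAG CTG GGT ACA TGC CGA TCG GCT GGG CCG AGG AAT TCT AAC GCG GGT GTT TAG ATC — ATG at 9, stop TAG at 15 → 9 nt.
Longest ORF is 30 nt in frame 2 (positions 26–55).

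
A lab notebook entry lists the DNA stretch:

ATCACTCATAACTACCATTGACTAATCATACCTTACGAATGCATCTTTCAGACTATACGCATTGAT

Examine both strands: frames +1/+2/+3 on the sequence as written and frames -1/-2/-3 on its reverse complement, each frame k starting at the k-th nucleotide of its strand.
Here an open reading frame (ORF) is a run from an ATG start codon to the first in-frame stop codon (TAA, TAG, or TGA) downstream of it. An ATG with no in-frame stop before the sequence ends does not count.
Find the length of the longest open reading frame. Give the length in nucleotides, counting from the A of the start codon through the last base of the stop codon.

Reverse complement (5'→3'): ATCAATGCGTATAGTCTGAAAGATGCATTCGTAAGGTATGATTAGTCAATGGTAGTTATGAGTGAT
Frame +1: ATC ACT CAT AAC TAC CAT TGA CTA ATC ATA CCT TAC GAA TGC ATC TTT CAG ACT ATA CGC ATT GAT — no ATG→stop ORF.
Frame +2: TCA CTC ATA ACT ACC ATT GAC TAA TCA TAC CTT ACG AAT GCA TCT TTC AGA CTA TAC GCA TTG — no ATG→stop ORF.
Frame +3: CAC TCA TAA CTA CCA TTG ACT AAT CAT ACC TTA CGA ATG CAT CTT TCA GAC TAT ACG CAT TGA — ATG at 39, stop TGA at 63 → 27 nt.
Frame -1: ATC AAT GCG TAT AGT CTG AAA GAT GCA TTC GTA AGG TAT GAT TAG TCA ATG GTA GTT ATG AGT GAT — no ATG→stop ORF.
Frame -2: TCA ATG CGT ATA GTC TGA AAG ATG CAT TCG TAA GGT ATG ATT AGT CAA TGG TAG TTA TGA GTG — ATG at 5, stop TGA at 17 → 15 nt; ATG at 23, stop TAA at 32 → 12 nt; ATG at 38, stop TAG at 53 → 18 nt.
Frame -3: CAA TGC GTA TAG TCT GAA AGA TGC ATT CGT AAG GTA TGA TTA GTC AAT GGT AGT TAT GAG TGA — no ATG→stop ORF.
Longest: frame +3, positions 39–65, 27 nt = 9 codons = 8 aa. → 27 nucleotides.

27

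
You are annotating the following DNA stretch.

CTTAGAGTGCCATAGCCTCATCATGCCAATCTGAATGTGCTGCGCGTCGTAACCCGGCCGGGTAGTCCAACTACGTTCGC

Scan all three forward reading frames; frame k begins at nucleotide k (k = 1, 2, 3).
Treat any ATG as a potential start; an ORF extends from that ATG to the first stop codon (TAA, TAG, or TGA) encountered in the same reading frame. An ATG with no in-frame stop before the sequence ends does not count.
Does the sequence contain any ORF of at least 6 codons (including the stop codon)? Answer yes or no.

Frame 1: CTT AGA GTG CCA TAG CCT CAT CAT GCC AAT CTG AAT GTG CTG CGC GTC GTA ACC CGG CCG GGT AGT CCA ACT ACG TTC — no ATG→stop ORF.
Frame 2: TTA GAG TGC CAT AGC CTC ATC ATG CCA ATC TGA ATG TGC TGC GCG TCG TAA CCC GGC CGG GTA GTC CAA CTA CGT TCG — ATG at 23, stop TGA at 32 → 12 nt; ATG at 35, stop TAA at 50 → 18 nt.
Frame 3: TAG AGT GCC ATA GCC TCA TCA TGC CAA TCT GAA TGT GCT GCG CGT CGT AAC CCG GCC GGG TAG TCC AAC TAC GTT CGC — no ATG→stop ORF.
Frame 2 has an ORF of 6 codons (positions 35–52) ≥ 6, so yes.

yes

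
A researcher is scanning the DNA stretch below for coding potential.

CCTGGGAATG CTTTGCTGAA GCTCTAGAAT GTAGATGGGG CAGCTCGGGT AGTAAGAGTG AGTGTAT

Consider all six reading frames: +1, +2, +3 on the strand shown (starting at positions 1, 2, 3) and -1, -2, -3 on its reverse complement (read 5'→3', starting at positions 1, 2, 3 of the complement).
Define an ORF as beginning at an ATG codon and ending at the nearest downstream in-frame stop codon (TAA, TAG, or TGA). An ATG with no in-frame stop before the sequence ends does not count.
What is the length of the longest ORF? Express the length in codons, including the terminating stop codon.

6

Reverse complement (5'→3'): ATACACTCACTCTTACTACCCGAGCTGCCCCATCTACATTCTAGAGCTTCAGCAAAGCATTCCCAGG
Frame +1: CCT GGG AAT GCT TTG CTG AAG CTC TAG AAT GTA GAT GGG GCA GCT CGG GTA GTA AGA GTG AGT GTA — no ATG→stop ORF.
Frame +2: CTG GGA ATG CTT TGC TGA AGC TCT AGA ATG TAG ATG GGG CAG CTC GGG TAG TAA GAG TGA GTG TAT — ATG at 8, stop TGA at 17 → 12 nt; ATG at 29, stop TAG at 32 → 6 nt; ATG at 35, stop TAG at 50 → 18 nt.
Frame +3: TGG GAA TGC TTT GCT GAA GCT CTA GAA TGT AGA TGG GGC AGC TCG GGT AGT AAG AGT GAG TGT — no ATG→stop ORF.
Frame -1: ATA CAC TCA CTC TTA CTA CCC GAG CTG CCC CAT CTA CAT TCT AGA GCT TCA GCA AAG CAT TCC CAG — no ATG→stop ORF.
Frame -2: TAC ACT CAC TCT TAC TAC CCG AGC TGC CCC ATC TAC ATT CTA GAG CTT CAG CAA AGC ATT CCC AGG — no ATG→stop ORF.
Frame -3: ACA CTC ACT CTT ACT ACC CGA GCT GCC CCA TCT ACA TTC TAG AGC TTC AGC AAA GCA TTC CCA — no ATG→stop ORF.
Longest: frame +2, positions 35–52, 18 nt = 6 codons = 5 aa. → 6 codons.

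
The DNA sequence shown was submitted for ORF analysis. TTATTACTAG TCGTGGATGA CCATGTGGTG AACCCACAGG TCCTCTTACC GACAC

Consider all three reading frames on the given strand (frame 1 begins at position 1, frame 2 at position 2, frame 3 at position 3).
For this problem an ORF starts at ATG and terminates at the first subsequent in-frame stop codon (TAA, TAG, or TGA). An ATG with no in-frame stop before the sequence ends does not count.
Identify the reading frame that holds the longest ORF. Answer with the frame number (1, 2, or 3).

Frame 1: TTA TTA CTA GTC GTG GAT GAC CAT GTG GTG AAC CCA CAG GTC CTC TTA CCG ACA — no ATG→stop ORF.
Frame 2: TAT TAC TAG TCG TGG ATG ACC ATG TGG TGA ACC CAC AGG TCC TCT TAC CGA CAC — ATG at 17, stop TGA at 29 → 15 nt; ATG at 23, stop TGA at 29 → 9 nt.
Frame 3: ATT ACT AGT CGT GGA TGA CCA TGT GGT GAA CCC ACA GGT CCT CTT ACC GAC — no ATG→stop ORF.
Longest ORF is 15 nt in frame 2 (positions 17–31).

2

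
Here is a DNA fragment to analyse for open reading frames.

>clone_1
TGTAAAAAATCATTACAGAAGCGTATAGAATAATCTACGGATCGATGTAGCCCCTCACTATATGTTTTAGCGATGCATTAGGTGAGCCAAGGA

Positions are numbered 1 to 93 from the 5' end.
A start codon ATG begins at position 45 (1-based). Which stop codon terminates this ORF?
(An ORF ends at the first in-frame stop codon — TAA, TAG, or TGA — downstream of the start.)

Codons from position 45: ATG (45–47), TAG (48–50).
The first in-frame stop codon is TAG.

TAG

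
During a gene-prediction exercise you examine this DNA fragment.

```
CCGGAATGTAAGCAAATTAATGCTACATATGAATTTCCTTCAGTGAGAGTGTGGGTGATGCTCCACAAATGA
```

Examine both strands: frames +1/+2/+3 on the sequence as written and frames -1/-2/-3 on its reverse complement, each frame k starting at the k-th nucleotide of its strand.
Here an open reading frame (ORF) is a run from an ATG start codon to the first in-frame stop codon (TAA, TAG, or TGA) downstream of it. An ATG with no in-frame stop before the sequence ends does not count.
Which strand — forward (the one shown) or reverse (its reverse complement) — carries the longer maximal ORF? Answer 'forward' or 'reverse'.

forward

Reverse complement (5'→3'): TCATTTGTGGAGCATCACCCACACTCTCACTGAAGGAAATTCATATGTAGCATTAATTTGCTTACATTCCGG
Frame +1: CCG GAA TGT AAG CAA ATT AAT GCT ACA TAT GAA TTT CCT TCA GTG AGA GTG TGG GTG ATG CTC CAC AAA TGA — ATG at 58, stop TGA at 70 → 15 nt.
Frame +2: CGG AAT GTA AGC AAA TTA ATG CTA CAT ATG AAT TTC CTT CAG TGA GAG TGT GGG TGA TGC TCC ACA AAT — ATG at 20, stop TGA at 44 → 27 nt; ATG at 29, stop TGA at 44 → 18 nt.
Frame +3: GGA ATG TAA GCA AAT TAA TGC TAC ATA TGA ATT TCC TTC AGT GAG AGT GTG GGT GAT GCT CCA CAA ATG — ATG at 6, stop TAA at 9 → 6 nt.
Frame -1: TCA TTT GTG GAG CAT CAC CCA CAC TCT CAC TGA AGG AAA TTC ATA TGT AGC ATT AAT TTG CTT ACA TTC CGG — no ATG→stop ORF.
Frame -2: CAT TTG TGG AGC ATC ACC CAC ACT CTC ACT GAA GGA AAT TCA TAT GTA GCA TTA ATT TGC TTA CAT TCC — no ATG→stop ORF.
Frame -3: ATT TGT GGA GCA TCA CCC ACA CTC TCA CTG AAG GAA ATT CAT ATG TAG CAT TAA TTT GCT TAC ATT CCG — ATG at 45, stop TAG at 48 → 6 nt.
Forward-strand max 27 nt; reverse-strand max 6 nt. The forward strand has the longer ORF.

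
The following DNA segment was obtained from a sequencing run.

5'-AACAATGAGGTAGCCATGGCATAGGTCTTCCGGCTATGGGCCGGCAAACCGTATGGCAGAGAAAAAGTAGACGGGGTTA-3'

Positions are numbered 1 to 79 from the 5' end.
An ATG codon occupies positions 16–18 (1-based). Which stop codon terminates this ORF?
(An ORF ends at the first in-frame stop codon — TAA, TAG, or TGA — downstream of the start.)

Codons from position 16: ATG (16–18), GCA (19–21), TAG (22–24).
The first in-frame stop codon is TAG.

TAG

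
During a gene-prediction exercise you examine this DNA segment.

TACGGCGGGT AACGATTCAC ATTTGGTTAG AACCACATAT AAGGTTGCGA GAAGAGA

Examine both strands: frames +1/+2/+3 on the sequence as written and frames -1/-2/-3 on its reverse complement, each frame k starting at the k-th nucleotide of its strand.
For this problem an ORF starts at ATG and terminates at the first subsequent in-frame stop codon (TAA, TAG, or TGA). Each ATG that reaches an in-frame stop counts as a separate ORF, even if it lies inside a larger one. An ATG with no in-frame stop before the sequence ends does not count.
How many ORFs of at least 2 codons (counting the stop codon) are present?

2

Reverse complement (5'→3'): TCTCTTCTCGCAACCTTATATGTGGTTCTAACCAAATGTGAATCGTTACCCGCCGTA
Frame +1: TAC GGC GGG TAA CGA TTC ACA TTT GGT TAG AAC CAC ATA TAA GGT TGC GAG AAG AGA — no ATG→stop ORF.
Frame +2: ACG GCG GGT AAC GAT TCA CAT TTG GTT AGA ACC ACA TAT AAG GTT GCG AGA AGA — no ATG→stop ORF.
Frame +3: CGG CGG GTA ACG ATT CAC ATT TGG TTA GAA CCA CAT ATA AGG TTG CGA GAA GAG — no ATG→stop ORF.
Frame -1: TCT CTT CTC GCA ACC TTA TAT GTG GTT CTA ACC AAA TGT GAA TCG TTA CCC GCC GTA — no ATG→stop ORF.
Frame -2: CTC TTC TCG CAA CCT TAT ATG TGG TTC TAA CCA AAT GTG AAT CGT TAC CCG CCG — ATG at 20, stop TAA at 29 → 12 nt.
Frame -3: TCT TCT CGC AAC CTT ATA TGT GGT TCT AAC CAA ATG TGA ATC GTT ACC CGC CGT — ATG at 36, stop TGA at 39 → 6 nt.
ORFs ≥ 2 codons: frame -2 20–31 (4 codons), frame -3 36–41 (2 codons). Count = 2.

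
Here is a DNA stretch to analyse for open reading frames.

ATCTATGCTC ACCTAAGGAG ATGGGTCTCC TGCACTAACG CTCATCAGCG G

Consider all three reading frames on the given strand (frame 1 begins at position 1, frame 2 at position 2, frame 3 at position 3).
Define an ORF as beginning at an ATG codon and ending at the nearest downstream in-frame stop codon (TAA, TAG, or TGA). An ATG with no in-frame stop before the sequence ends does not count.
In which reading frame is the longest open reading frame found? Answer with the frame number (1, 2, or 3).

Frame 1: ATC TAT GCT CAC CTA AGG AGA TGG GTC TCC TGC ACT AAC GCT CAT CAG CGG — no ATG→stop ORF.
Frame 2: TCT ATG CTC ACC TAA GGA GAT GGG TCT CCT GCA CTA ACG CTC ATC AGC — ATG at 5, stop TAA at 14 → 12 nt.
Frame 3: CTA TGC TCA CCT AAG GAG ATG GGT CTC CTG CAC TAA CGC TCA TCA GCG — ATG at 21, stop TAA at 36 → 18 nt.
Longest ORF is 18 nt in frame 3 (positions 21–38).

3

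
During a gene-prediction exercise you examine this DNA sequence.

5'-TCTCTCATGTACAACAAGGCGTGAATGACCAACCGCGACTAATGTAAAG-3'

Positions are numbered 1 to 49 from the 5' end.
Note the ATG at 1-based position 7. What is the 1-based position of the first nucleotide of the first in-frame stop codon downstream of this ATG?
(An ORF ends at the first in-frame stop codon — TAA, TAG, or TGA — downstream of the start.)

Codons from position 7: ATG (7–9), TAC (10–12), AAC (13–15), AAG (16–18), GCG (19–21), TGA (22–24).
TGA is a stop codon; it begins at position 22.

22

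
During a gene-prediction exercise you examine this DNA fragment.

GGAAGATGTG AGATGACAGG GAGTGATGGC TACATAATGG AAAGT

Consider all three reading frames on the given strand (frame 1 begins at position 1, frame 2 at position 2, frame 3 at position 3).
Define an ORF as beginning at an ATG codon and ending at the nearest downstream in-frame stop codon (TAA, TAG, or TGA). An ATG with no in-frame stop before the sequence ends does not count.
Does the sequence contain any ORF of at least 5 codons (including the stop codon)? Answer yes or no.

Frame 1: GGA AGA TGT GAG ATG ACA GGG AGT GAT GGC TAC ATA ATG GAA AGT — no ATG→stop ORF.
Frame 2: GAA GAT GTG AGA TGA CAG GGA GTG ATG GCT ACA TAA TGG AAA — ATG at 26, stop TAA at 35 → 12 nt.
Frame 3: AAG ATG TGA GAT GAC AGG GAG TGA TGG CTA CAT AAT GGA AAG — ATG at 6, stop TGA at 9 → 6 nt.
Largest ORF found is 4 codons < 5, so no.

no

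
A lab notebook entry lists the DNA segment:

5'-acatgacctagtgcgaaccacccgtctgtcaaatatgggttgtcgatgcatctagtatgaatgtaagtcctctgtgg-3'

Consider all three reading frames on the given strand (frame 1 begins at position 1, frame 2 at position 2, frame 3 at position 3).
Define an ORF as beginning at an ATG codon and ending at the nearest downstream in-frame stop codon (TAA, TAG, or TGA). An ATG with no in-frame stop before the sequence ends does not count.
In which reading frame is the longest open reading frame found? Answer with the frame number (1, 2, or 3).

Frame 1: ACA TGA CCT AGT GCG AAC CAC CCG TCT GTC AAA TAT GGG TTG TCG ATG CAT CTA GTA TGA ATG TAA GTC CTC TGT — ATG at 46, stop TGA at 58 → 15 nt; ATG at 61, stop TAA at 64 → 6 nt.
Frame 2: CAT GAC CTA GTG CGA ACC ACC CGT CTG TCA AAT ATG GGT TGT CGA TGC ATC TAG TAT GAA TGT AAG TCC TCT GTG — ATG at 35, stop TAG at 53 → 21 nt.
Frame 3: ATG ACC TAG TGC GAA CCA CCC GTC TGT CAA ATA TGG GTT GTC GAT GCA TCT AGT ATG AAT GTA AGT CCT CTG TGG — ATG at 3, stop TAG at 9 → 9 nt.
Longest ORF is 21 nt in frame 2 (positions 35–55).

2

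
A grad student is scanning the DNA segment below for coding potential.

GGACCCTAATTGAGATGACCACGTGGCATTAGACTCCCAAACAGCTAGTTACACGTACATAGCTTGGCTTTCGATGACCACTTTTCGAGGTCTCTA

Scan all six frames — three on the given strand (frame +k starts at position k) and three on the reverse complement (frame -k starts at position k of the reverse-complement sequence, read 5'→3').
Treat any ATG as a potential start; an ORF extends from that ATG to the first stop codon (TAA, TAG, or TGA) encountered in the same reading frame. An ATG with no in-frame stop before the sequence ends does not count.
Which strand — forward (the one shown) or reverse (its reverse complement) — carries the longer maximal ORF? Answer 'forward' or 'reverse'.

Reverse complement (5'→3'): TAGAGACCTCGAAAAGTGGTCATCGAAAGCCAAGCTATGTACGTGTAACTAGCTGTTTGGGAGTCTAATGCCACGTGGTCATCTCAATTAGGGTCC
Frame +1: GGA CCC TAA TTG AGA TGA CCA CGT GGC ATT AGA CTC CCA AAC AGC TAG TTA CAC GTA CAT AGC TTG GCT TTC GAT GAC CAC TTT TCG AGG TCT CTA — no ATG→stop ORF.
Frame +2: GAC CCT AAT TGA GAT GAC CAC GTG GCA TTA GAC TCC CAA ACA GCT AGT TAC ACG TAC ATA GCT TGG CTT TCG ATG ACC ACT TTT CGA GGT CTC — no ATG→stop ORF.
Frame +3: ACC CTA ATT GAG ATG ACC ACG TGG CAT TAG ACT CCC AAA CAG CTA GTT ACA CGT ACA TAG CTT GGC TTT CGA TGA CCA CTT TTC GAG GTC TCT — ATG at 15, stop TAG at 30 → 18 nt.
Frame -1: TAG AGA CCT CGA AAA GTG GTC ATC GAA AGC CAA GCT ATG TAC GTG TAA CTA GCT GTT TGG GAG TCT AAT GCC ACG TGG TCA TCT CAA TTA GGG TCC — ATG at 37, stop TAA at 46 → 12 nt.
Frame -2: AGA GAC CTC GAA AAG TGG TCA TCG AAA GCC AAG CTA TGT ACG TGT AAC TAG CTG TTT GGG AGT CTA ATG CCA CGT GGT CAT CTC AAT TAG GGT — ATG at 68, stop TAG at 89 → 24 nt.
Frame -3: GAG ACC TCG AAA AGT GGT CAT CGA AAG CCA AGC TAT GTA CGT GTA ACT AGC TGT TTG GGA GTC TAA TGC CAC GTG GTC ATC TCA ATT AGG GTC — no ATG→stop ORF.
Forward-strand max 18 nt; reverse-strand max 24 nt. The reverse strand has the longer ORF.

reverse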